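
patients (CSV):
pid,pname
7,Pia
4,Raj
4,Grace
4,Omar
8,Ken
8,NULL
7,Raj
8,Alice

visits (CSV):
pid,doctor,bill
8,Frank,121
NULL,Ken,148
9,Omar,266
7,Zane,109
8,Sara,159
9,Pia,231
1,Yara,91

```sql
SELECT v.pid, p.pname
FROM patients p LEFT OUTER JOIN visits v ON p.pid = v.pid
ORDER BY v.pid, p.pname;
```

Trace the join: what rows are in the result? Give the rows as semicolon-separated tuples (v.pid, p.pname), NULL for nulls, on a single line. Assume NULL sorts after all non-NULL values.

LEFT JOIN keeps every row from `patients`; unmatched rows get NULL for `visits`'s columns.
Matching on p.pid = v.pid. A NULL in a compared column never satisfies the condition.
Matched pairs: 8; unmatched p rows kept: 3.

(7, Pia); (7, Raj); (8, Alice); (8, Alice); (8, Ken); (8, Ken); (8, NULL); (8, NULL); (NULL, Grace); (NULL, Omar); (NULL, Raj)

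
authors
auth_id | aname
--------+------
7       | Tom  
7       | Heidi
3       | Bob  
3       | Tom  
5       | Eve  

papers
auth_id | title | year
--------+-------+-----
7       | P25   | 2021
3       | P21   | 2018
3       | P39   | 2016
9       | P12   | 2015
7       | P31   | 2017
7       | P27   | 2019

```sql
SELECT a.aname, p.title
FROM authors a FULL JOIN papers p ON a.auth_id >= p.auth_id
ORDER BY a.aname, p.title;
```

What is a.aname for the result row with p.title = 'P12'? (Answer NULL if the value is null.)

FULL OUTER JOIN keeps every row from both sides; unmatched rows get NULL for the other side's columns.
Matching on a.auth_id >= p.auth_id.
- a (auth_id=7) pairs with 5 row(s) of p.
- a (auth_id=7) pairs with 5 row(s) of p.
- a (auth_id=3) pairs with 2 row(s) of p.
- a (auth_id=3) pairs with 2 row(s) of p.
- a (auth_id=5) pairs with 2 row(s) of p.
- 1 row(s) from p found no a partner → padded with NULL.

NULL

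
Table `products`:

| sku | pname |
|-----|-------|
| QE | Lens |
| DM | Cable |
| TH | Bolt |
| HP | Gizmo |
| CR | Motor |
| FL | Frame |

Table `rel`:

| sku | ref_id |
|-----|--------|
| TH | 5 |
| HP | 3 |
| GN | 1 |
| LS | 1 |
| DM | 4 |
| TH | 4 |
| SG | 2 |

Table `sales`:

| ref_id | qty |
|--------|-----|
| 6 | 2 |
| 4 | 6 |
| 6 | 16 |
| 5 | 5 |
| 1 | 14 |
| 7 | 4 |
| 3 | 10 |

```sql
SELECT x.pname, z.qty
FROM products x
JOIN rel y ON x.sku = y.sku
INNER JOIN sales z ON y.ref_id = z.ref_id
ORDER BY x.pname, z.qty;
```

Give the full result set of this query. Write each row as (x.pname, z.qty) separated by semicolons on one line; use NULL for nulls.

(Bolt, 5); (Bolt, 6); (Cable, 6); (Gizmo, 10)

Step 1 — x INNER JOIN y on sku → 4 row(s).
Then INNER JOIN `sales z` on ref_id: keep only rows whose y.ref_id appears in z.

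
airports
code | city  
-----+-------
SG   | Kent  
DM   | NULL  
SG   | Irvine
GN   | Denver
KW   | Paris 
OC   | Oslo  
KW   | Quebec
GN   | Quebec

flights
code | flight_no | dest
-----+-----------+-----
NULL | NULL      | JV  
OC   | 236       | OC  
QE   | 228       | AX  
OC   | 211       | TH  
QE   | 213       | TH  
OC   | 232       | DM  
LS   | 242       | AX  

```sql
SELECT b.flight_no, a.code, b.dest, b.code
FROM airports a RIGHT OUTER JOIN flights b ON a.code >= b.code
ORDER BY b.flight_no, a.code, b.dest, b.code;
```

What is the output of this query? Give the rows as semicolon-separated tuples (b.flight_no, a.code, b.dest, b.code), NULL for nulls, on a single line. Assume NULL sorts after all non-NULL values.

(211, OC, TH, OC); (211, SG, TH, OC); (211, SG, TH, OC); (213, SG, TH, QE); (213, SG, TH, QE); (228, SG, AX, QE); (228, SG, AX, QE); (232, OC, DM, OC); (232, SG, DM, OC); (232, SG, DM, OC); (236, OC, OC, OC); (236, SG, OC, OC); (236, SG, OC, OC); (242, OC, AX, LS); (242, SG, AX, LS); (242, SG, AX, LS); (NULL, NULL, JV, NULL)

RIGHT JOIN keeps every row from `flights`; unmatched rows get NULL for `airports`'s columns.
Matching on a.code >= b.code. A NULL in a compared column never satisfies the condition.
- a (code=SG) pairs with 6 row(s) of b.
- a (code=DM) has no partner in b.
- a (code=SG) pairs with 6 row(s) of b.
- a (code=GN) has no partner in b.
- a (code=KW) has no partner in b.
- a (code=OC) pairs with 4 row(s) of b.
- a (code=KW) has no partner in b.
- a (code=GN) has no partner in b.
- 1 b row(s) had no a match → kept, a columns NULL.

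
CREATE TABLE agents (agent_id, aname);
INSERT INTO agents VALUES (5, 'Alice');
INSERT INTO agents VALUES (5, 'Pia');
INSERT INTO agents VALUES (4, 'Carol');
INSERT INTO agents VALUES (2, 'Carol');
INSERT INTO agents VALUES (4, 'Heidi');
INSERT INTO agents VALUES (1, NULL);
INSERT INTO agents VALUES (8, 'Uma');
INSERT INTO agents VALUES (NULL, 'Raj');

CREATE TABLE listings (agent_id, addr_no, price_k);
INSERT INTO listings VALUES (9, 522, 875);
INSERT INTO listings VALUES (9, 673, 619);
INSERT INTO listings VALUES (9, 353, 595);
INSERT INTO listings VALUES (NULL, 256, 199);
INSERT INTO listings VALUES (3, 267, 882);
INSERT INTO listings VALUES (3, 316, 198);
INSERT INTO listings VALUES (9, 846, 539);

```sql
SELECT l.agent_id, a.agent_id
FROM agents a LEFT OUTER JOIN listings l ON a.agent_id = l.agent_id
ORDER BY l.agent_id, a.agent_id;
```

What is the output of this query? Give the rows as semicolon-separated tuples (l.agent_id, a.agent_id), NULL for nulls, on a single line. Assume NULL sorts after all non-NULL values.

LEFT JOIN keeps every row from `agents`; unmatched rows get NULL for `listings`'s columns.
Matching on a.agent_id = l.agent_id. A NULL in a compared column never satisfies the condition.
- a row (agent_id=5): no match → kept, l columns NULL.
- a row (agent_id=5): no match → kept, l columns NULL.
- a row (agent_id=4): no match → kept, l columns NULL.
- a row (agent_id=2): no match → kept, l columns NULL.
- a row (agent_id=4): no match → kept, l columns NULL.
- a row (agent_id=1): no match → kept, l columns NULL.
- a row (agent_id=8): no match → kept, l columns NULL.
- a row (agent_id=NULL): no match → kept, l columns NULL.
After projecting and ordering:
l.agent_id | a.agent_id
NULL | 1
NULL | 2
NULL | 4
NULL | 4
NULL | 5
NULL | 5
NULL | 8
NULL | NULL

(NULL, 1); (NULL, 2); (NULL, 4); (NULL, 4); (NULL, 5); (NULL, 5); (NULL, 8); (NULL, NULL)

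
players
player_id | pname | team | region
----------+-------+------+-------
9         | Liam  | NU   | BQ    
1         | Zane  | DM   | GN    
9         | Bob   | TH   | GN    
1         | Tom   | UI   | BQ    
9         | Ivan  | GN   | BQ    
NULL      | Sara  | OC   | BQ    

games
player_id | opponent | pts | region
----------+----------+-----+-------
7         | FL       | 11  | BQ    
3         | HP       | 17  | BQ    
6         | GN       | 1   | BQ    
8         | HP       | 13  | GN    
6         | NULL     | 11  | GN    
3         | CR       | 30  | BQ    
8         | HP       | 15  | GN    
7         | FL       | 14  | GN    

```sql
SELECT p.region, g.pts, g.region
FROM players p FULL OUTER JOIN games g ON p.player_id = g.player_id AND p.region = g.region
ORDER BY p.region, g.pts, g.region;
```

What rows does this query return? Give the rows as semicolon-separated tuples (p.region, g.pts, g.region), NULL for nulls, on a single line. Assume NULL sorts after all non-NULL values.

FULL OUTER JOIN keeps every row from both sides; unmatched rows get NULL for the other side's columns.
Matching on p.player_id = g.player_id AND p.region = g.region. A NULL in a compared column never satisfies the condition.
- p (player_id=9, region=BQ) has no partner → padded with NULL.
- p (player_id=1, region=GN) has no partner → padded with NULL.
- p (player_id=9, region=GN) has no partner → padded with NULL.
- p (player_id=1, region=BQ) has no partner → padded with NULL.
- p (player_id=9, region=BQ) has no partner → padded with NULL.
- p (player_id=NULL, region=BQ) has no partner → padded with NULL.
- 8 g row(s) had no p match → kept, p columns NULL.

(BQ, NULL, NULL); (BQ, NULL, NULL); (BQ, NULL, NULL); (BQ, NULL, NULL); (GN, NULL, NULL); (GN, NULL, NULL); (NULL, 1, BQ); (NULL, 11, BQ); (NULL, 11, GN); (NULL, 13, GN); (NULL, 14, GN); (NULL, 15, GN); (NULL, 17, BQ); (NULL, 30, BQ)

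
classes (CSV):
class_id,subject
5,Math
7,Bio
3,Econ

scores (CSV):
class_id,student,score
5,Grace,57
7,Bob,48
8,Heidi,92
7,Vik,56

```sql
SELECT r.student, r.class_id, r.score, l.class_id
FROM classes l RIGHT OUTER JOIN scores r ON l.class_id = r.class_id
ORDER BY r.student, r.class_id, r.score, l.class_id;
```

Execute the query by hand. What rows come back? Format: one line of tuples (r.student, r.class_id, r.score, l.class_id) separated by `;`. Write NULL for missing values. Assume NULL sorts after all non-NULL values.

(Bob, 7, 48, 7); (Grace, 5, 57, 5); (Heidi, 8, 92, NULL); (Vik, 7, 56, 7)

RIGHT JOIN keeps every row from `scores`; unmatched rows get NULL for `classes`'s columns.
Matching on l.class_id = r.class_id.
- l row (class_id=5): matches 1 r row(s) → 1 output row(s).
- l row (class_id=7): matches 2 r row(s) → 2 output row(s).
- l row (class_id=3): no match.
- 1 row(s) from r found no l partner → padded with NULL.
After projecting and ordering:
r.student | r.class_id | r.score | l.class_id
Bob | 7 | 48 | 7
Grace | 5 | 57 | 5
Heidi | 8 | 92 | NULL
Vik | 7 | 56 | 7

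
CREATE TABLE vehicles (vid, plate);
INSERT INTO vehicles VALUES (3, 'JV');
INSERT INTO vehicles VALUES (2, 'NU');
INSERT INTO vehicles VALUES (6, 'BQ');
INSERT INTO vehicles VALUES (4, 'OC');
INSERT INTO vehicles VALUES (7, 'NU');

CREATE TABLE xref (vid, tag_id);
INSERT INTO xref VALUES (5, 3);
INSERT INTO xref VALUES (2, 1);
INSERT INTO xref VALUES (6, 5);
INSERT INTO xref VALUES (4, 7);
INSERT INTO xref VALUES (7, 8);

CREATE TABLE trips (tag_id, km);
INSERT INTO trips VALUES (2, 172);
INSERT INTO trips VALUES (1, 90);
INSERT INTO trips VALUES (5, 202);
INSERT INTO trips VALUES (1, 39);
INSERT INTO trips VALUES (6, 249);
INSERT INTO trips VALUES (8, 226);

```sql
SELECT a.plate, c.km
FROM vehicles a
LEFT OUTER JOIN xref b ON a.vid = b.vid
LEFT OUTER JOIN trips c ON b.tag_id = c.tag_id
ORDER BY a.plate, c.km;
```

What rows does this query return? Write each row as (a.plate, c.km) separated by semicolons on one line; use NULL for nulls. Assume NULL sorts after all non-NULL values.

Joins associate left-to-right: vehicles LEFT JOIN xref on vid gives 5 intermediate row(s).
Then LEFT JOIN `trips c` on tag_id: each of those 5 rows is kept; rows whose b.tag_id has no match in c get NULL for c's columns.

(BQ, 202); (JV, NULL); (NU, 39); (NU, 90); (NU, 226); (OC, NULL)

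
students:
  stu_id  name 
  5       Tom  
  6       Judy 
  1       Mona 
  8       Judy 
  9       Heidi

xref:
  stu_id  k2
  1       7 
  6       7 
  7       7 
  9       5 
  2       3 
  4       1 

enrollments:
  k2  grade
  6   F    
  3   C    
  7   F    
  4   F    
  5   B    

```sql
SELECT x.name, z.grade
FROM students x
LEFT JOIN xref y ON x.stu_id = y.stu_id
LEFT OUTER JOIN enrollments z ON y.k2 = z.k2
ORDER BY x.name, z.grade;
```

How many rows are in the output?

Evaluate left to right. First `students x LEFT JOIN xref y` on stu_id: 5 row(s).
Then LEFT JOIN `enrollments z` on k2: each of those 5 rows is kept; rows whose y.k2 has no match in z get NULL for z's columns.
Result: 5 row(s).

5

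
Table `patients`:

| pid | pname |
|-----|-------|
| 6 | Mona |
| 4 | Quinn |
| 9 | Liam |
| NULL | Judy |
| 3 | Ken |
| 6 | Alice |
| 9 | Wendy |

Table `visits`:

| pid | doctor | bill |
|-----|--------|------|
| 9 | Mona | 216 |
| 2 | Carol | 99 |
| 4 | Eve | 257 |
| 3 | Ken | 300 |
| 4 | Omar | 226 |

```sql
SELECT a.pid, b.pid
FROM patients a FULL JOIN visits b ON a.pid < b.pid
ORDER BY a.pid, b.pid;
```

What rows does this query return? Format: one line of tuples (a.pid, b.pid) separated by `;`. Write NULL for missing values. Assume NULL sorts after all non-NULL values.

(3, 4); (3, 4); (3, 9); (4, 9); (6, 9); (6, 9); (9, NULL); (9, NULL); (NULL, 2); (NULL, 3); (NULL, NULL)

FULL OUTER JOIN keeps every row from both sides; unmatched rows get NULL for the other side's columns.
Matching on a.pid < b.pid. A NULL in a compared column never satisfies the condition.
- a row (pid=6): matches 1 b row(s) → 1 output row(s).
- a row (pid=4): matches 1 b row(s) → 1 output row(s).
- a row (pid=9): no match → kept, b columns NULL.
- a row (pid=NULL): no match → kept, b columns NULL.
- a row (pid=3): matches 3 b row(s) → 3 output row(s).
- a row (pid=6): matches 1 b row(s) → 1 output row(s).
- a row (pid=9): no match → kept, b columns NULL.
- 2 b row(s) had no a match → kept, a columns NULL.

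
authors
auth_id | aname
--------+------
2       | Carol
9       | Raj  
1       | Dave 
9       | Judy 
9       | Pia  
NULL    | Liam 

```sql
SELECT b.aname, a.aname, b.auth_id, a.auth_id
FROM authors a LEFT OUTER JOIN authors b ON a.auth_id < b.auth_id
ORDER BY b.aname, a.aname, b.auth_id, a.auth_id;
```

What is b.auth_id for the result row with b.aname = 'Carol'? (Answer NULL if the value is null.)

2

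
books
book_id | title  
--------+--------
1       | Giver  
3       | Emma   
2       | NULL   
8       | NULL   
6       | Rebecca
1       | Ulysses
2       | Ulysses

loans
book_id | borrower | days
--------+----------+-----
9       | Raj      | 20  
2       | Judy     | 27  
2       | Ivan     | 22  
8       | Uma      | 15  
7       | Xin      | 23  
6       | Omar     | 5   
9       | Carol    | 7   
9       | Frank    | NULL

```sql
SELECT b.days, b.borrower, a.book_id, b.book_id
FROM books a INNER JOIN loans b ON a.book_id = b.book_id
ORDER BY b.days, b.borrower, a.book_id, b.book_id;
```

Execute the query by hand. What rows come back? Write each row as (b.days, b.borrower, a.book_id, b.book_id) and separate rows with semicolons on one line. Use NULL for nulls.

(5, Omar, 6, 6); (15, Uma, 8, 8); (22, Ivan, 2, 2); (22, Ivan, 2, 2); (27, Judy, 2, 2); (27, Judy, 2, 2)

INNER JOIN keeps only pairs where the ON condition holds.
Matching on a.book_id = b.book_id.
- book_id=1: no matching b row, dropped.
- book_id=3: no matching b row, dropped.
- book_id=2: 2 matching b row(s), so 2 row(s) emitted.
- book_id=8: 1 matching b row(s), so 1 row(s) emitted.
- book_id=6: 1 matching b row(s), so 1 row(s) emitted.
- book_id=1: no matching b row, dropped.
- book_id=2: 2 matching b row(s), so 2 row(s) emitted.
After projecting and ordering:
b.days | b.borrower | a.book_id | b.book_id
5 | Omar | 6 | 6
15 | Uma | 8 | 8
22 | Ivan | 2 | 2
22 | Ivan | 2 | 2
27 | Judy | 2 | 2
27 | Judy | 2 | 2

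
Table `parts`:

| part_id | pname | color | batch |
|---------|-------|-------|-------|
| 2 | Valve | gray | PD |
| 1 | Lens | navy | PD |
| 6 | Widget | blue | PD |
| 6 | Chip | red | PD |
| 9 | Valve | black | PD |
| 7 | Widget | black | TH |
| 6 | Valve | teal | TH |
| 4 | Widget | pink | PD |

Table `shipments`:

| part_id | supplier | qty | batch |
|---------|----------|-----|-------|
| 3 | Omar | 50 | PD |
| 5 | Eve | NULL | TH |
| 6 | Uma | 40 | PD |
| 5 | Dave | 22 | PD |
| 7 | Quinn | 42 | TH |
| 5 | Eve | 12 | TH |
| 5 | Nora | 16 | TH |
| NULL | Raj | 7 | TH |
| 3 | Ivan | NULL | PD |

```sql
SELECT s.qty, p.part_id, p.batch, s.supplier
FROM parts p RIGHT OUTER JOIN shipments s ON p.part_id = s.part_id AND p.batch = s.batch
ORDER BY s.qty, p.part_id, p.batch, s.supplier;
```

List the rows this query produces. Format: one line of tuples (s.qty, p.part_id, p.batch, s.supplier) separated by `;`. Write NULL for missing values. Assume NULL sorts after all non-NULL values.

RIGHT JOIN keeps every row from `shipments`; unmatched rows get NULL for `parts`'s columns.
Matching on p.part_id = s.part_id AND p.batch = s.batch. A NULL in a compared column never satisfies the condition.
- p row (part_id=2, batch=PD): no match.
- p row (part_id=1, batch=PD): no match.
- p row (part_id=6, batch=PD): matches 1 s row(s) → 1 output row(s).
- p row (part_id=6, batch=PD): matches 1 s row(s) → 1 output row(s).
- p row (part_id=9, batch=PD): no match.
- p row (part_id=7, batch=TH): matches 1 s row(s) → 1 output row(s).
- p row (part_id=6, batch=TH): no match.
- p row (part_id=4, batch=PD): no match.
- 7 s row(s) had no p match → kept, p columns NULL.
After projecting and ordering:
s.qty | p.part_id | p.batch | s.supplier
7 | NULL | NULL | Raj
12 | NULL | NULL | Eve
16 | NULL | NULL | Nora
22 | NULL | NULL | Dave
40 | 6 | PD | Uma
40 | 6 | PD | Uma
42 | 7 | TH | Quinn
50 | NULL | NULL | Omar
NULL | NULL | NULL | Eve
NULL | NULL | NULL | Ivan

(7, NULL, NULL, Raj); (12, NULL, NULL, Eve); (16, NULL, NULL, Nora); (22, NULL, NULL, Dave); (40, 6, PD, Uma); (40, 6, PD, Uma); (42, 7, TH, Quinn); (50, NULL, NULL, Omar); (NULL, NULL, NULL, Eve); (NULL, NULL, NULL, Ivan)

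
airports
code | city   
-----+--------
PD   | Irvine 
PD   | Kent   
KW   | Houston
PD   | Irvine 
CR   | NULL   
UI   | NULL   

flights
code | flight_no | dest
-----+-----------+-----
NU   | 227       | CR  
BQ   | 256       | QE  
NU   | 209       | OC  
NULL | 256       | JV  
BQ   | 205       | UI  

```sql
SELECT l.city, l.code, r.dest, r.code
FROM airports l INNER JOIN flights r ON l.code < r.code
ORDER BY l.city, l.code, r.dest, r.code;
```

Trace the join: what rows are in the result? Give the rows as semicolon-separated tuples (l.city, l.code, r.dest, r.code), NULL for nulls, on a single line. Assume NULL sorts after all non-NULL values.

(Houston, KW, CR, NU); (Houston, KW, OC, NU); (NULL, CR, CR, NU); (NULL, CR, OC, NU)

INNER JOIN keeps only pairs where the ON condition holds.
Matching on l.code < r.code. A NULL in a compared column never satisfies the condition.
Matched pairs: 4.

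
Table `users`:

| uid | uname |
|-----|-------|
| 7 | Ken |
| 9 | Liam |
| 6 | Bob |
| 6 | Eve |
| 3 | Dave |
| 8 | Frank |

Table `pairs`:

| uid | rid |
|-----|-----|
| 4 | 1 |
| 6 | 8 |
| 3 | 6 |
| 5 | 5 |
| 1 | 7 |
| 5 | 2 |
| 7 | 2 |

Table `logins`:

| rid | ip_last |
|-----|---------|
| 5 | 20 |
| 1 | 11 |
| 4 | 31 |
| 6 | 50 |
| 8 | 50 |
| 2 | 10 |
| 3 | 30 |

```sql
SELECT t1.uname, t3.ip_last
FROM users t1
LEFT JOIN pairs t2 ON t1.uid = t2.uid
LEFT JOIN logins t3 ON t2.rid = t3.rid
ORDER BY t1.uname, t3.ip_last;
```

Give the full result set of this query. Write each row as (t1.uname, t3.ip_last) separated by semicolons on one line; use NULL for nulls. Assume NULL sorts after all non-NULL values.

(Bob, 50); (Dave, 50); (Eve, 50); (Frank, NULL); (Ken, 10); (Liam, NULL)

Step 1 — t1 LEFT JOIN t2 on uid → 6 row(s).
Then LEFT JOIN `logins t3` on rid: each of those 6 rows is kept; rows whose t2.rid has no match in t3 get NULL for t3's columns.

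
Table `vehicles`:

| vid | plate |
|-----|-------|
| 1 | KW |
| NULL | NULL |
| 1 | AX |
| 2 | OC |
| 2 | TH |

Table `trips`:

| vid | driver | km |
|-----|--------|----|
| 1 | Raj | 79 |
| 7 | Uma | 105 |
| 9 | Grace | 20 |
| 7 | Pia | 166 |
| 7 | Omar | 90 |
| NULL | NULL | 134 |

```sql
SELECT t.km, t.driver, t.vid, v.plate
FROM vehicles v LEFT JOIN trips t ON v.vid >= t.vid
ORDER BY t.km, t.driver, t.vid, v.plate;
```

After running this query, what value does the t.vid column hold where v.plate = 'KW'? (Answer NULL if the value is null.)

1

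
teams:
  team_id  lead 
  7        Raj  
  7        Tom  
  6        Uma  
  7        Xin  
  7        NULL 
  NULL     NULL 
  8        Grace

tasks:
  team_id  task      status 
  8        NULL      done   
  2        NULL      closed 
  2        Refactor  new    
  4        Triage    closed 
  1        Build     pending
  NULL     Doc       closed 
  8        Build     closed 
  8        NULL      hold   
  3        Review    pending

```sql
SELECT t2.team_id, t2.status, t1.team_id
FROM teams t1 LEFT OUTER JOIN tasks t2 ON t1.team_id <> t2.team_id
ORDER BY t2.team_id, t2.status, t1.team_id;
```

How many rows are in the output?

46

LEFT JOIN keeps every row from `teams`; unmatched rows get NULL for `tasks`'s columns.
Matching on t1.team_id <> t2.team_id. A NULL in a compared column never satisfies the condition.
Matched pairs: 45; unmatched t1 rows kept: 1.
Total: 45 matched + 1 padded = 46 rows.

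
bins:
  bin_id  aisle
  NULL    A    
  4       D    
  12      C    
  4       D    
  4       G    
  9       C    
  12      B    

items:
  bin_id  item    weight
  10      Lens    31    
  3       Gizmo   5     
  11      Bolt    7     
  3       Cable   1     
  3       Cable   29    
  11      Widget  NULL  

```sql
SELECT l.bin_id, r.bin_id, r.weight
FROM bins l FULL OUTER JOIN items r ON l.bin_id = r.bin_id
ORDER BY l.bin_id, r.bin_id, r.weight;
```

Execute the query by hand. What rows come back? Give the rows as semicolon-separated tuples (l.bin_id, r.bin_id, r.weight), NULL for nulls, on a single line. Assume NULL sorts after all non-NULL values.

FULL OUTER JOIN keeps every row from both sides; unmatched rows get NULL for the other side's columns.
Matching on l.bin_id = r.bin_id. A NULL in a compared column never satisfies the condition.
Matched pairs: 0; unmatched l rows kept: 7; unmatched r rows kept: 6.

(4, NULL, NULL); (4, NULL, NULL); (4, NULL, NULL); (9, NULL, NULL); (12, NULL, NULL); (12, NULL, NULL); (NULL, 3, 1); (NULL, 3, 5); (NULL, 3, 29); (NULL, 10, 31); (NULL, 11, 7); (NULL, 11, NULL); (NULL, NULL, NULL)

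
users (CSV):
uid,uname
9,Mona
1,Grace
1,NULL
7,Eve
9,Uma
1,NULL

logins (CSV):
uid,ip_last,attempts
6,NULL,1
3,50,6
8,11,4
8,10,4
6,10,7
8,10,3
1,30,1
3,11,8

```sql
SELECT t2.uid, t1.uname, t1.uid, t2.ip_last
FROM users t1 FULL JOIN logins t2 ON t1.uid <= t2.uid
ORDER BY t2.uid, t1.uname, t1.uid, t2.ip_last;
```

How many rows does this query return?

29

FULL OUTER JOIN keeps every row from both sides; unmatched rows get NULL for the other side's columns.
Matching on t1.uid <= t2.uid.
- t1 row (uid=9): no match → kept, t2 columns NULL.
- t1 row (uid=1): matches 8 t2 row(s) → 8 output row(s).
- t1 row (uid=1): matches 8 t2 row(s) → 8 output row(s).
- t1 row (uid=7): matches 3 t2 row(s) → 3 output row(s).
- t1 row (uid=9): no match → kept, t2 columns NULL.
- t1 row (uid=1): matches 8 t2 row(s) → 8 output row(s).
Total: 27 matched + 2 padded = 29 rows.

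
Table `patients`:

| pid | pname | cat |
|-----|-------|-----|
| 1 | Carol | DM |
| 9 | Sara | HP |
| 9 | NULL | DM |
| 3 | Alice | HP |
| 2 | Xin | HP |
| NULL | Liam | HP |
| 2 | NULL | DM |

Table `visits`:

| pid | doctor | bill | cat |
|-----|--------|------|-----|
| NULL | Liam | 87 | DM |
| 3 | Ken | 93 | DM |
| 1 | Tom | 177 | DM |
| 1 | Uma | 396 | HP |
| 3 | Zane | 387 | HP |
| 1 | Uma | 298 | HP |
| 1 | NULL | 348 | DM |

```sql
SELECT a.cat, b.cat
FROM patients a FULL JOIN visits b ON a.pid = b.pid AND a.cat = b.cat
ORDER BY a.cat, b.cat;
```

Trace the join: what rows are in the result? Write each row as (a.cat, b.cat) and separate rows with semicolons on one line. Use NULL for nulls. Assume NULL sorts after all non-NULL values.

FULL OUTER JOIN keeps every row from both sides; unmatched rows get NULL for the other side's columns.
Matching on a.pid = b.pid AND a.cat = b.cat. A NULL in a compared column never satisfies the condition.
Matched pairs: 3; unmatched a rows kept: 5; unmatched b rows kept: 4.

(DM, DM); (DM, DM); (DM, NULL); (DM, NULL); (HP, HP); (HP, NULL); (HP, NULL); (HP, NULL); (NULL, DM); (NULL, DM); (NULL, HP); (NULL, HP)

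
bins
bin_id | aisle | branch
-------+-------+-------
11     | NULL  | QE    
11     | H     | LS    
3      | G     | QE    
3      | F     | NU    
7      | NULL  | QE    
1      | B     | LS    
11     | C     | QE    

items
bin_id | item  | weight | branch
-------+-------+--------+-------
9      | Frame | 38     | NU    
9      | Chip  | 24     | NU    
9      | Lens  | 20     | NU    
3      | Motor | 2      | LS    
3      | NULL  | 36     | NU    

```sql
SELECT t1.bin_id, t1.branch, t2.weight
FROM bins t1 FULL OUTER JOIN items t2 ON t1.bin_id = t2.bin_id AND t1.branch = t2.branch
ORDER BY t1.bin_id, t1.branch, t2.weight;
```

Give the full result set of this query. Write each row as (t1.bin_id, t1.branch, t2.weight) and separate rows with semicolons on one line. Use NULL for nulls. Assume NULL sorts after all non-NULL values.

(1, LS, NULL); (3, NU, 36); (3, QE, NULL); (7, QE, NULL); (11, LS, NULL); (11, QE, NULL); (11, QE, NULL); (NULL, NULL, 2); (NULL, NULL, 20); (NULL, NULL, 24); (NULL, NULL, 38)

FULL OUTER JOIN keeps every row from both sides; unmatched rows get NULL for the other side's columns.
Matching on t1.bin_id = t2.bin_id AND t1.branch = t2.branch.
- t1 row (bin_id=11, branch=QE): no match → kept, t2 columns NULL.
- t1 row (bin_id=11, branch=LS): no match → kept, t2 columns NULL.
- t1 row (bin_id=3, branch=QE): no match → kept, t2 columns NULL.
- t1 row (bin_id=3, branch=NU): matches 1 t2 row(s) → 1 output row(s).
- t1 row (bin_id=7, branch=QE): no match → kept, t2 columns NULL.
- t1 row (bin_id=1, branch=LS): no match → kept, t2 columns NULL.
- t1 row (bin_id=11, branch=QE): no match → kept, t2 columns NULL.
- plus 4 unmatched t2 row(s), each kept with NULL t1 columns.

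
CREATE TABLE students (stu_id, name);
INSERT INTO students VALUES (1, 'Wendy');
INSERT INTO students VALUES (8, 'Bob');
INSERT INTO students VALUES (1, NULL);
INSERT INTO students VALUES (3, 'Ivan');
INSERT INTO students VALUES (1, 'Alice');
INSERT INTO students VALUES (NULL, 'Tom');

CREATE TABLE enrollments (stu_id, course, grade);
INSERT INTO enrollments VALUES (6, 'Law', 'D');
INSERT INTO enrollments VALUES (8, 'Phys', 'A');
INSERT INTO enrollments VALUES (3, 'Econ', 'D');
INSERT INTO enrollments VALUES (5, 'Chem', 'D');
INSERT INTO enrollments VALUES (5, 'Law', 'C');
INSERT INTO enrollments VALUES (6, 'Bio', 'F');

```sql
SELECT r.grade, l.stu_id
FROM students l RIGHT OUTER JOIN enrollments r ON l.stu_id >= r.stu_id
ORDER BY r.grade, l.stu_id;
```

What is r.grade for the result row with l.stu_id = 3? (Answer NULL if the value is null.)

D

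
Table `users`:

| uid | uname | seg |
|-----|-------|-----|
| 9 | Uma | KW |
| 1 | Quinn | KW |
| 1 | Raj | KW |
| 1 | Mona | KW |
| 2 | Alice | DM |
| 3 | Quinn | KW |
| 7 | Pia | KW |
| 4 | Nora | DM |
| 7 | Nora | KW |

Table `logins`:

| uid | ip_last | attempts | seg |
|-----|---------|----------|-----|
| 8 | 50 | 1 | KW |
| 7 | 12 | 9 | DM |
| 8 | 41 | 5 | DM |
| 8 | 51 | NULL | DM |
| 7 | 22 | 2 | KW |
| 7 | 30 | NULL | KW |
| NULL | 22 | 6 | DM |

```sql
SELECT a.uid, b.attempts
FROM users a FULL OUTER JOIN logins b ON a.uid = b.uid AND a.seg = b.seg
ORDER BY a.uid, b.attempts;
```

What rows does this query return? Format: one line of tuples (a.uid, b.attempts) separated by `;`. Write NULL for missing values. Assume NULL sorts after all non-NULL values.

(1, NULL); (1, NULL); (1, NULL); (2, NULL); (3, NULL); (4, NULL); (7, 2); (7, 2); (7, NULL); (7, NULL); (9, NULL); (NULL, 1); (NULL, 5); (NULL, 6); (NULL, 9); (NULL, NULL)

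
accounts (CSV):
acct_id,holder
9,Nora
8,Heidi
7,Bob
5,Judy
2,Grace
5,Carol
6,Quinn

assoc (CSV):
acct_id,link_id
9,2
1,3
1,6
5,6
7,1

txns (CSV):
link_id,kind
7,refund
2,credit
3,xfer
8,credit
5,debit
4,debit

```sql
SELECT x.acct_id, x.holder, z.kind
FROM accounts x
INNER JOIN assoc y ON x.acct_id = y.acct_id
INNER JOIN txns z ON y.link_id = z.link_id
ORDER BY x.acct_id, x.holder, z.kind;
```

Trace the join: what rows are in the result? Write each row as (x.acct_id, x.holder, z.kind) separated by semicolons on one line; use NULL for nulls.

Joins associate left-to-right: accounts INNER JOIN assoc on acct_id gives 4 intermediate row(s).
Then INNER JOIN `txns z` on link_id: keep only rows whose y.link_id appears in z.

(9, Nora, credit)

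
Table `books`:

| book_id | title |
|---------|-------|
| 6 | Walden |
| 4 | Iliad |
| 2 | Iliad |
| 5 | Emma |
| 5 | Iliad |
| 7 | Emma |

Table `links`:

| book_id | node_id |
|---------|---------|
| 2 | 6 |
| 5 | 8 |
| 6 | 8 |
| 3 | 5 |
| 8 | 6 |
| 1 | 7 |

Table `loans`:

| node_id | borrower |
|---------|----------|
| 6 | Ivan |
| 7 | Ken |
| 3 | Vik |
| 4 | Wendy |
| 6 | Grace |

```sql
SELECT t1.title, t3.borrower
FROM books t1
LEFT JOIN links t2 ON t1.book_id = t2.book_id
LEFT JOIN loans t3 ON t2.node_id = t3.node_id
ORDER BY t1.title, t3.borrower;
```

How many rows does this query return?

Step 1 — t1 LEFT JOIN t2 on book_id → 6 row(s).
Then LEFT JOIN `loans t3` on node_id: each of those 6 rows is kept; rows whose t2.node_id has no match in t3 get NULL for t3's columns.
Result: 7 row(s).

7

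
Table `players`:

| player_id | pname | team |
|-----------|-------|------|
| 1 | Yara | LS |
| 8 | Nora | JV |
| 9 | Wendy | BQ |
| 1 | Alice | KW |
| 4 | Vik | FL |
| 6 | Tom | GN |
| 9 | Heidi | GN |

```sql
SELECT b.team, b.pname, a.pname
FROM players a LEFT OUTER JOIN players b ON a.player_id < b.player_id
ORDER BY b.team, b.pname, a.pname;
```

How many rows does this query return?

21

LEFT JOIN keeps every row from `players a`; unmatched rows get NULL for `players b`'s columns.
Matching on a.player_id < b.player_id.
- player_id=1: 5 matching b row(s), so 5 row(s) emitted.
- player_id=8: 2 matching b row(s), so 2 row(s) emitted.
- player_id=9: no b row matches, row kept with b columns NULL.
- player_id=1: 5 matching b row(s), so 5 row(s) emitted.
- player_id=4: 4 matching b row(s), so 4 row(s) emitted.
- player_id=6: 3 matching b row(s), so 3 row(s) emitted.
- player_id=9: no b row matches, row kept with b columns NULL.
Total: 19 matched + 2 padded = 21 rows.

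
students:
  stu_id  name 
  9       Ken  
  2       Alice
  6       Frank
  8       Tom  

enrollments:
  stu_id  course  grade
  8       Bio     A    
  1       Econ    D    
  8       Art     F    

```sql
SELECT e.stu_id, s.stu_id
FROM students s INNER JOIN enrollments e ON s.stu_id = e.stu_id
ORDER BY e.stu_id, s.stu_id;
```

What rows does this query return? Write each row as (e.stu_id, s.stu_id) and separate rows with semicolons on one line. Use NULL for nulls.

INNER JOIN keeps only pairs where the ON condition holds.
Matching on s.stu_id = e.stu_id.
Matched pairs: 2.

(8, 8); (8, 8)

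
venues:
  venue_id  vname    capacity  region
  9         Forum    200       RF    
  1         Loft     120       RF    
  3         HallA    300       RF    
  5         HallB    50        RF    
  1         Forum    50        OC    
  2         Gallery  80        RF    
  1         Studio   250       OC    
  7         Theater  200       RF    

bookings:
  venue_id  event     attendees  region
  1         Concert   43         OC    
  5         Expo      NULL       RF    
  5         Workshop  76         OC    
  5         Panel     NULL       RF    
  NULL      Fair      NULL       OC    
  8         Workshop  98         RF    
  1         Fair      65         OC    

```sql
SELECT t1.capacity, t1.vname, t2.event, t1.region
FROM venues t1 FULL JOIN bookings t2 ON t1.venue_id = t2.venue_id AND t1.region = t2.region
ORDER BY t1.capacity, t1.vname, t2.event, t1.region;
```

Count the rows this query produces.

FULL OUTER JOIN keeps every row from both sides; unmatched rows get NULL for the other side's columns.
Matching on t1.venue_id = t2.venue_id AND t1.region = t2.region. A NULL in a compared column never satisfies the condition.
- t1[0] venue_id=9, region=RF → no match; kept with NULLs on the t2 side.
- t1[1] venue_id=1, region=RF → no match; kept with NULLs on the t2 side.
- t1[2] venue_id=3, region=RF → no match; kept with NULLs on the t2 side.
- t1[3] venue_id=5, region=RF → 2 match(es) in t2 → 2 row(s).
- t1[4] venue_id=1, region=OC → 2 match(es) in t2 → 2 row(s).
- t1[5] venue_id=2, region=RF → no match; kept with NULLs on the t2 side.
- t1[6] venue_id=1, region=OC → 2 match(es) in t2 → 2 row(s).
- t1[7] venue_id=7, region=RF → no match; kept with NULLs on the t2 side.
- plus 3 unmatched t2 row(s), each kept with NULL t1 columns.
Total: 6 matched + 8 padded = 14 rows.

14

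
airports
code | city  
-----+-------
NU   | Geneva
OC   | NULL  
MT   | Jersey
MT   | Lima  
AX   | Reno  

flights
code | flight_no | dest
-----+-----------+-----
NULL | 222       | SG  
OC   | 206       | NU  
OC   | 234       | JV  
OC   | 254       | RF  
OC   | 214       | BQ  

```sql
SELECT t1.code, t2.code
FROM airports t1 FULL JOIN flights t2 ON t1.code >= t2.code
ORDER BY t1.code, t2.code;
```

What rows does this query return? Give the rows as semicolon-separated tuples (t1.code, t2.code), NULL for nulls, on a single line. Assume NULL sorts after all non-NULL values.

(AX, NULL); (MT, NULL); (MT, NULL); (NU, NULL); (OC, OC); (OC, OC); (OC, OC); (OC, OC); (NULL, NULL)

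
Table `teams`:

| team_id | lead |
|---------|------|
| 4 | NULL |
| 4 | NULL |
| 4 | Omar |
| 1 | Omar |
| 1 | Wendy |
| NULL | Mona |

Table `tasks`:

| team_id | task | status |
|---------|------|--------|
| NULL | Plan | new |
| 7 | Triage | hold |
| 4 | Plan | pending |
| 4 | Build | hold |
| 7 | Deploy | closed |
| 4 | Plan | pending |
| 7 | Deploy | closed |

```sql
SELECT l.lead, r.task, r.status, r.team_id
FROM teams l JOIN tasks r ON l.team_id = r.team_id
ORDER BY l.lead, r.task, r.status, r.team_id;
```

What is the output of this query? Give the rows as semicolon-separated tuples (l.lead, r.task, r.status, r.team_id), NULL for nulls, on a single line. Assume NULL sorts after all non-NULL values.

INNER JOIN keeps only pairs where the ON condition holds.
Matching on l.team_id = r.team_id. A NULL in a compared column never satisfies the condition.
Matched pairs: 9.

(Omar, Build, hold, 4); (Omar, Plan, pending, 4); (Omar, Plan, pending, 4); (NULL, Build, hold, 4); (NULL, Build, hold, 4); (NULL, Plan, pending, 4); (NULL, Plan, pending, 4); (NULL, Plan, pending, 4); (NULL, Plan, pending, 4)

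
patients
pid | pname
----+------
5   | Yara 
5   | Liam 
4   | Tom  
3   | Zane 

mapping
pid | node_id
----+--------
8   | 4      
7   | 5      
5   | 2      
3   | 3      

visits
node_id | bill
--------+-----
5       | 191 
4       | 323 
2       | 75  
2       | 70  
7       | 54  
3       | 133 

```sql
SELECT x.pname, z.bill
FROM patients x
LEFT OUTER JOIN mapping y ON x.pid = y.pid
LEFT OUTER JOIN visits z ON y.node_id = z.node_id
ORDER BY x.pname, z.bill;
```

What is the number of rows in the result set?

Step 1 — x LEFT JOIN y on pid → 4 row(s).
Then LEFT JOIN `visits z` on node_id: each of those 4 rows is kept; rows whose y.node_id has no match in z get NULL for z's columns.
Result: 6 row(s).

6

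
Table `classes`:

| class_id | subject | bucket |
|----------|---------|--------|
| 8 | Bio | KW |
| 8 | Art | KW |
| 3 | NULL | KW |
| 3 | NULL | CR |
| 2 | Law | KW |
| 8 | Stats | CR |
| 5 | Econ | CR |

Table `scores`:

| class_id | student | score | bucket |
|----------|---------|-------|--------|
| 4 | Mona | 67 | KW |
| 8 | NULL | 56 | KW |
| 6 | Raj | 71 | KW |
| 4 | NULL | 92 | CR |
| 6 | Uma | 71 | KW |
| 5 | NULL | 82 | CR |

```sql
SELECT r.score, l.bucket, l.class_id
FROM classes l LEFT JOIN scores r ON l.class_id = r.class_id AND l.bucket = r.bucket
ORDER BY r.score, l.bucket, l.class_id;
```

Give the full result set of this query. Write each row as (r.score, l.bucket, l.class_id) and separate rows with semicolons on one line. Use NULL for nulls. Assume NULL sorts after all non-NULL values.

LEFT JOIN keeps every row from `classes`; unmatched rows get NULL for `scores`'s columns.
Matching on l.class_id = r.class_id AND l.bucket = r.bucket.
- l (class_id=8, bucket=KW) pairs with 1 row(s) of r.
- l (class_id=8, bucket=KW) pairs with 1 row(s) of r.
- l (class_id=3, bucket=KW) has no partner → padded with NULL.
- l (class_id=3, bucket=CR) has no partner → padded with NULL.
- l (class_id=2, bucket=KW) has no partner → padded with NULL.
- l (class_id=8, bucket=CR) has no partner → padded with NULL.
- l (class_id=5, bucket=CR) pairs with 1 row(s) of r.
After projecting and ordering:
r.score | l.bucket | l.class_id
56 | KW | 8
56 | KW | 8
82 | CR | 5
NULL | CR | 3
NULL | CR | 8
NULL | KW | 2
NULL | KW | 3

(56, KW, 8); (56, KW, 8); (82, CR, 5); (NULL, CR, 3); (NULL, CR, 8); (NULL, KW, 2); (NULL, KW, 3)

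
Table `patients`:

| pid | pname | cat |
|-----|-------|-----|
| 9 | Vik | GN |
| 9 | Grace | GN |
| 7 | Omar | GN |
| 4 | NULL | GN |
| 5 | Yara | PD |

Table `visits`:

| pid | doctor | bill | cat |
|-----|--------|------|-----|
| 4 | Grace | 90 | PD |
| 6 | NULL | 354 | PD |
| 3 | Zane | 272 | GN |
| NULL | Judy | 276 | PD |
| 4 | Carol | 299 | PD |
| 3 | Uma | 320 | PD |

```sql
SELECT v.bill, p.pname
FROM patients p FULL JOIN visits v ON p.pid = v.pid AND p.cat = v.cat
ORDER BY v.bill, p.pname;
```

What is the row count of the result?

11

FULL OUTER JOIN keeps every row from both sides; unmatched rows get NULL for the other side's columns.
Matching on p.pid = v.pid AND p.cat = v.cat. A NULL in a compared column never satisfies the condition.
- p (pid=9, cat=GN) has no partner → padded with NULL.
- p (pid=9, cat=GN) has no partner → padded with NULL.
- p (pid=7, cat=GN) has no partner → padded with NULL.
- p (pid=4, cat=GN) has no partner → padded with NULL.
- p (pid=5, cat=PD) has no partner → padded with NULL.
- 6 v row(s) had no p match → kept, p columns NULL.
Total: 0 matched + 11 padded = 11 rows.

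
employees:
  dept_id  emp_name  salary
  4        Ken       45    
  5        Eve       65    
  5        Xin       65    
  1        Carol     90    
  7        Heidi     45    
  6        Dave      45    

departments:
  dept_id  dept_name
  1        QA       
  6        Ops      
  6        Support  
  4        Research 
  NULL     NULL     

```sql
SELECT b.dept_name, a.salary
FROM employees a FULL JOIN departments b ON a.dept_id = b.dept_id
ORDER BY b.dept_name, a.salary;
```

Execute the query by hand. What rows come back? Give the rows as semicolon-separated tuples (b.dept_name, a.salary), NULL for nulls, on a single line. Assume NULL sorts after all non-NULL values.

(Ops, 45); (QA, 90); (Research, 45); (Support, 45); (NULL, 45); (NULL, 65); (NULL, 65); (NULL, NULL)

FULL OUTER JOIN keeps every row from both sides; unmatched rows get NULL for the other side's columns.
Matching on a.dept_id = b.dept_id. A NULL in a compared column never satisfies the condition.
- a (dept_id=4) pairs with 1 row(s) of b.
- a (dept_id=5) has no partner → padded with NULL.
- a (dept_id=5) has no partner → padded with NULL.
- a (dept_id=1) pairs with 1 row(s) of b.
- a (dept_id=7) has no partner → padded with NULL.
- a (dept_id=6) pairs with 2 row(s) of b.
- 1 b row(s) had no a match → kept, a columns NULL.
After projecting and ordering:
b.dept_name | a.salary
Ops | 45
QA | 90
Research | 45
Support | 45
NULL | 45
NULL | 65
NULL | 65
NULL | NULL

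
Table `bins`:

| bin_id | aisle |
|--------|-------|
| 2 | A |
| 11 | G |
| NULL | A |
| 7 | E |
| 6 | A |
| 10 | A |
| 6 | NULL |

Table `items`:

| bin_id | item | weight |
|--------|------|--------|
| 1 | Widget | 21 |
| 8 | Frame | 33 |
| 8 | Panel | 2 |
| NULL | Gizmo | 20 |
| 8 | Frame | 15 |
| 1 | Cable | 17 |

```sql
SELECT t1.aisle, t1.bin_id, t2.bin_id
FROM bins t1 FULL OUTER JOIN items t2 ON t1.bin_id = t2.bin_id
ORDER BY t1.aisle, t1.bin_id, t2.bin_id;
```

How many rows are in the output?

13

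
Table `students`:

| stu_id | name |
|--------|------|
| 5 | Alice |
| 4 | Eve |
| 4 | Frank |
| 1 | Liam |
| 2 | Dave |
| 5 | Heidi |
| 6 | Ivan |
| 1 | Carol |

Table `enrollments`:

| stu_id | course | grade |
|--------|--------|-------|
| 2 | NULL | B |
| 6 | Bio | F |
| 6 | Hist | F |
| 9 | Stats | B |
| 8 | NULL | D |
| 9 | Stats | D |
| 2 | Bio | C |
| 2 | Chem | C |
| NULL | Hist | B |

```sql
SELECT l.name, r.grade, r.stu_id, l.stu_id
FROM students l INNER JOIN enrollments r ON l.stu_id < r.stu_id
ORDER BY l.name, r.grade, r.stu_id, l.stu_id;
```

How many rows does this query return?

44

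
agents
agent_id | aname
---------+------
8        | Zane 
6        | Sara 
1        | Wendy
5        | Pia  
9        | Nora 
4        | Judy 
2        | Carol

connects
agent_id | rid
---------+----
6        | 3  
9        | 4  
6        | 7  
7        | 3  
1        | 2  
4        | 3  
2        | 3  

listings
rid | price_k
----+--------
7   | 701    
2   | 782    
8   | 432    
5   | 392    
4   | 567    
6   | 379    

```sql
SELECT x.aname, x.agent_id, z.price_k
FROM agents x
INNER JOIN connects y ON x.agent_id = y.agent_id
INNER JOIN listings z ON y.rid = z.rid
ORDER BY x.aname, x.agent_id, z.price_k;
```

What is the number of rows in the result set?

Evaluate left to right. First `agents x INNER JOIN connects y` on agent_id: 6 row(s).
Then INNER JOIN `listings z` on rid: keep only rows whose y.rid appears in z.
Result: 3 row(s).

3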